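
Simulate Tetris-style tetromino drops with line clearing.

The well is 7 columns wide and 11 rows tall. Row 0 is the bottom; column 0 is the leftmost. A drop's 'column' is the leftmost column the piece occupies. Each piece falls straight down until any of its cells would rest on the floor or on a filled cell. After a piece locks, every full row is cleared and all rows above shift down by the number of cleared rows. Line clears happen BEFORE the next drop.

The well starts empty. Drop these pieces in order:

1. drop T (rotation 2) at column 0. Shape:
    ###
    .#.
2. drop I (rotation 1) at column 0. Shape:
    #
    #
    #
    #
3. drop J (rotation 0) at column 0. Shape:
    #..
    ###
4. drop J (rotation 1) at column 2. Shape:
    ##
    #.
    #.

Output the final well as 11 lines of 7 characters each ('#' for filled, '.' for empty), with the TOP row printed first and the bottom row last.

Answer: .......
..##...
..#....
#.#....
###....
#......
#......
#......
#......
###....
.#.....

Derivation:
Drop 1: T rot2 at col 0 lands with bottom-row=0; cleared 0 line(s) (total 0); column heights now [2 2 2 0 0 0 0], max=2
Drop 2: I rot1 at col 0 lands with bottom-row=2; cleared 0 line(s) (total 0); column heights now [6 2 2 0 0 0 0], max=6
Drop 3: J rot0 at col 0 lands with bottom-row=6; cleared 0 line(s) (total 0); column heights now [8 7 7 0 0 0 0], max=8
Drop 4: J rot1 at col 2 lands with bottom-row=7; cleared 0 line(s) (total 0); column heights now [8 7 10 10 0 0 0], max=10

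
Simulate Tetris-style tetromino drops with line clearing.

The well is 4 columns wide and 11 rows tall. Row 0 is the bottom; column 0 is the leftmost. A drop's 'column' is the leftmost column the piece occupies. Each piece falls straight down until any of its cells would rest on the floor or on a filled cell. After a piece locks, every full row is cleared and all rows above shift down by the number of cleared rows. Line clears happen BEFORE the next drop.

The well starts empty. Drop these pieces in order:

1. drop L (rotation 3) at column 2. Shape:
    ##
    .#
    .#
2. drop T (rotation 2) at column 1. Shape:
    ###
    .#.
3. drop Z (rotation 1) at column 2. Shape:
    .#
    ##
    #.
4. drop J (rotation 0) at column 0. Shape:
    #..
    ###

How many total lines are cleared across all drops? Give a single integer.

Answer: 1

Derivation:
Drop 1: L rot3 at col 2 lands with bottom-row=0; cleared 0 line(s) (total 0); column heights now [0 0 3 3], max=3
Drop 2: T rot2 at col 1 lands with bottom-row=3; cleared 0 line(s) (total 0); column heights now [0 5 5 5], max=5
Drop 3: Z rot1 at col 2 lands with bottom-row=5; cleared 0 line(s) (total 0); column heights now [0 5 7 8], max=8
Drop 4: J rot0 at col 0 lands with bottom-row=7; cleared 1 line(s) (total 1); column heights now [8 5 7 7], max=8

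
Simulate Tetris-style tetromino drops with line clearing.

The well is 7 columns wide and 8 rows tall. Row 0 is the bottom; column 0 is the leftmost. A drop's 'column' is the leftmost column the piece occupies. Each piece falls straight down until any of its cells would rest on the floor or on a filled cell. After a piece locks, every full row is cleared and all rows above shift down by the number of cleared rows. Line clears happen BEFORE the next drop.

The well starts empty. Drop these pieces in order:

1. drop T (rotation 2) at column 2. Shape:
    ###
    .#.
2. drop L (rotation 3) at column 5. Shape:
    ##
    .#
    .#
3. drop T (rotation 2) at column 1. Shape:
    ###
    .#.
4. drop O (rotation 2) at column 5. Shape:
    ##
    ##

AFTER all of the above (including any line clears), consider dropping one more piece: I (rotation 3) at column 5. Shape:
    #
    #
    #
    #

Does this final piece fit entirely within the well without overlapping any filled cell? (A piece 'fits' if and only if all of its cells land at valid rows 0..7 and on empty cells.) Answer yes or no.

Answer: no

Derivation:
Drop 1: T rot2 at col 2 lands with bottom-row=0; cleared 0 line(s) (total 0); column heights now [0 0 2 2 2 0 0], max=2
Drop 2: L rot3 at col 5 lands with bottom-row=0; cleared 0 line(s) (total 0); column heights now [0 0 2 2 2 3 3], max=3
Drop 3: T rot2 at col 1 lands with bottom-row=2; cleared 0 line(s) (total 0); column heights now [0 4 4 4 2 3 3], max=4
Drop 4: O rot2 at col 5 lands with bottom-row=3; cleared 0 line(s) (total 0); column heights now [0 4 4 4 2 5 5], max=5
Test piece I rot3 at col 5 (width 1): heights before test = [0 4 4 4 2 5 5]; fits = False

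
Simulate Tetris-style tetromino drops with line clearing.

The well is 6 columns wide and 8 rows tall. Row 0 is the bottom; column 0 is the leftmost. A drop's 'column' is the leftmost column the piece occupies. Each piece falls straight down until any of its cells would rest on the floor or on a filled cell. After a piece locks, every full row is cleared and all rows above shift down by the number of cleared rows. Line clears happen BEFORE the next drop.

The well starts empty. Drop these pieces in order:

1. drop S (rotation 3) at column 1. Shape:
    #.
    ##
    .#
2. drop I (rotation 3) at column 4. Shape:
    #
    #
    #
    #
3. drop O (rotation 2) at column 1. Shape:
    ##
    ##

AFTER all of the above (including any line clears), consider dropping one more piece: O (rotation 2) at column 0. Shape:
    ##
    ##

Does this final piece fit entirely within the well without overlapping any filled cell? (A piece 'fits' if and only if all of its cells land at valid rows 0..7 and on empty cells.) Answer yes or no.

Drop 1: S rot3 at col 1 lands with bottom-row=0; cleared 0 line(s) (total 0); column heights now [0 3 2 0 0 0], max=3
Drop 2: I rot3 at col 4 lands with bottom-row=0; cleared 0 line(s) (total 0); column heights now [0 3 2 0 4 0], max=4
Drop 3: O rot2 at col 1 lands with bottom-row=3; cleared 0 line(s) (total 0); column heights now [0 5 5 0 4 0], max=5
Test piece O rot2 at col 0 (width 2): heights before test = [0 5 5 0 4 0]; fits = True

Answer: yes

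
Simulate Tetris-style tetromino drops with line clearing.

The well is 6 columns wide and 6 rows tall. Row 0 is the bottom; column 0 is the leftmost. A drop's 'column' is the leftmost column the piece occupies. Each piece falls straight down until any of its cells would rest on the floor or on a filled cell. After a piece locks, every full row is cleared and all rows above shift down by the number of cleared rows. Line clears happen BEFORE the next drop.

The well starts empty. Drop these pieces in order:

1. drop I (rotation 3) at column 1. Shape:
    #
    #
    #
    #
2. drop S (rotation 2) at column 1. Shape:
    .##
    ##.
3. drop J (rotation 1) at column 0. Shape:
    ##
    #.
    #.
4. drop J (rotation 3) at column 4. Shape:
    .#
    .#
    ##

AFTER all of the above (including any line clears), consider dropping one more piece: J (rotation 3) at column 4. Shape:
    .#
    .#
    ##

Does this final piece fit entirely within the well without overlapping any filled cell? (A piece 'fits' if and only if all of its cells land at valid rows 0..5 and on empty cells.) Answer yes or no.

Drop 1: I rot3 at col 1 lands with bottom-row=0; cleared 0 line(s) (total 0); column heights now [0 4 0 0 0 0], max=4
Drop 2: S rot2 at col 1 lands with bottom-row=4; cleared 0 line(s) (total 0); column heights now [0 5 6 6 0 0], max=6
Drop 3: J rot1 at col 0 lands with bottom-row=3; cleared 0 line(s) (total 0); column heights now [6 6 6 6 0 0], max=6
Drop 4: J rot3 at col 4 lands with bottom-row=0; cleared 0 line(s) (total 0); column heights now [6 6 6 6 1 3], max=6
Test piece J rot3 at col 4 (width 2): heights before test = [6 6 6 6 1 3]; fits = True

Answer: yes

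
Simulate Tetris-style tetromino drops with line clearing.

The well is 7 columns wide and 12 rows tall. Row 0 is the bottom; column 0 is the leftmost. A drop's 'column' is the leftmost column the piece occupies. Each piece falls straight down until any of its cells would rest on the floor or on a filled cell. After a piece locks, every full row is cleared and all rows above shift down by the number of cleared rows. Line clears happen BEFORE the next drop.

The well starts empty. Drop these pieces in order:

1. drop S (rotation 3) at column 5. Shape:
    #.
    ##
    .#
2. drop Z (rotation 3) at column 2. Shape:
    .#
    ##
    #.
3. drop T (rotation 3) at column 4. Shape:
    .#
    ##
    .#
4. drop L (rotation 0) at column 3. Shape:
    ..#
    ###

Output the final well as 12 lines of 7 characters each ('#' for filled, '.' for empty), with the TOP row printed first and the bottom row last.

Drop 1: S rot3 at col 5 lands with bottom-row=0; cleared 0 line(s) (total 0); column heights now [0 0 0 0 0 3 2], max=3
Drop 2: Z rot3 at col 2 lands with bottom-row=0; cleared 0 line(s) (total 0); column heights now [0 0 2 3 0 3 2], max=3
Drop 3: T rot3 at col 4 lands with bottom-row=3; cleared 0 line(s) (total 0); column heights now [0 0 2 3 5 6 2], max=6
Drop 4: L rot0 at col 3 lands with bottom-row=6; cleared 0 line(s) (total 0); column heights now [0 0 2 7 7 8 2], max=8

Answer: .......
.......
.......
.......
.....#.
...###.
.....#.
....##.
.....#.
...#.#.
..##.##
..#...#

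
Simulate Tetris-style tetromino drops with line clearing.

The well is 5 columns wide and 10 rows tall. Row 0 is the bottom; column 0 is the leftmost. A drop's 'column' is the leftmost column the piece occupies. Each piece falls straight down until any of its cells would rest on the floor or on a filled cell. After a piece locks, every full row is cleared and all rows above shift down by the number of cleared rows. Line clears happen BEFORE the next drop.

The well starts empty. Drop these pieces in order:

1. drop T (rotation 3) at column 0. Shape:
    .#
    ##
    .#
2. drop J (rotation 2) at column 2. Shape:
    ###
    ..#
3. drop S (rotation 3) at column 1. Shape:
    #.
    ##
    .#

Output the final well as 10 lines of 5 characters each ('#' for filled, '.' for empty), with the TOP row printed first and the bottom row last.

Answer: .....
.....
.....
.....
.....
.....
.#...
.##..
.##..
.#..#

Derivation:
Drop 1: T rot3 at col 0 lands with bottom-row=0; cleared 0 line(s) (total 0); column heights now [2 3 0 0 0], max=3
Drop 2: J rot2 at col 2 lands with bottom-row=0; cleared 1 line(s) (total 1); column heights now [0 2 0 0 1], max=2
Drop 3: S rot3 at col 1 lands with bottom-row=1; cleared 0 line(s) (total 1); column heights now [0 4 3 0 1], max=4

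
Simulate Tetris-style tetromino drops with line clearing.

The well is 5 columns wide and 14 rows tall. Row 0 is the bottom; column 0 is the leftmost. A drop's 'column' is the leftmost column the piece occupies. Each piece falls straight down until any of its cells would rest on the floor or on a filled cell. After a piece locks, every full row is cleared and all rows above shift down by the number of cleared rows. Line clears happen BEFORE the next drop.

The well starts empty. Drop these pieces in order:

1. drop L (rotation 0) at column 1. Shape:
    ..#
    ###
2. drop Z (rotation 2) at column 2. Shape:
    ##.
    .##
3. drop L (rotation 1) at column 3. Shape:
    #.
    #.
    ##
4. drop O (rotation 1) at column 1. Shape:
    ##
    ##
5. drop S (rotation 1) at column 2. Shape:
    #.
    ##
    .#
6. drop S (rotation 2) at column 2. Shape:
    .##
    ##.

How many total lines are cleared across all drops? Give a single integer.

Answer: 0

Derivation:
Drop 1: L rot0 at col 1 lands with bottom-row=0; cleared 0 line(s) (total 0); column heights now [0 1 1 2 0], max=2
Drop 2: Z rot2 at col 2 lands with bottom-row=2; cleared 0 line(s) (total 0); column heights now [0 1 4 4 3], max=4
Drop 3: L rot1 at col 3 lands with bottom-row=4; cleared 0 line(s) (total 0); column heights now [0 1 4 7 5], max=7
Drop 4: O rot1 at col 1 lands with bottom-row=4; cleared 0 line(s) (total 0); column heights now [0 6 6 7 5], max=7
Drop 5: S rot1 at col 2 lands with bottom-row=7; cleared 0 line(s) (total 0); column heights now [0 6 10 9 5], max=10
Drop 6: S rot2 at col 2 lands with bottom-row=10; cleared 0 line(s) (total 0); column heights now [0 6 11 12 12], max=12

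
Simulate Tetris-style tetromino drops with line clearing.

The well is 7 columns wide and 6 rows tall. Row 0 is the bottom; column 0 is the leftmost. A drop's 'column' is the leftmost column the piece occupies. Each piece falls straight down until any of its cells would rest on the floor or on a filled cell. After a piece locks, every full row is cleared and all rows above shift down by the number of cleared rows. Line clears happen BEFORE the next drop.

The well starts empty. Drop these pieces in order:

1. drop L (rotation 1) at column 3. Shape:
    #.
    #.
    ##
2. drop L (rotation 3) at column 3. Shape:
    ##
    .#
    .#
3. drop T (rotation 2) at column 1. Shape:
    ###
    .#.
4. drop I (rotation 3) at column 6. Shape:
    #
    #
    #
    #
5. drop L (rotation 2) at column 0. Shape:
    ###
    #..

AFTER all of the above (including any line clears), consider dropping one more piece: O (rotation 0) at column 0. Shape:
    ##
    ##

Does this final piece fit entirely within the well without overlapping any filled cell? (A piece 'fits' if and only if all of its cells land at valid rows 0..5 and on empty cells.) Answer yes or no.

Drop 1: L rot1 at col 3 lands with bottom-row=0; cleared 0 line(s) (total 0); column heights now [0 0 0 3 1 0 0], max=3
Drop 2: L rot3 at col 3 lands with bottom-row=1; cleared 0 line(s) (total 0); column heights now [0 0 0 4 4 0 0], max=4
Drop 3: T rot2 at col 1 lands with bottom-row=3; cleared 0 line(s) (total 0); column heights now [0 5 5 5 4 0 0], max=5
Drop 4: I rot3 at col 6 lands with bottom-row=0; cleared 0 line(s) (total 0); column heights now [0 5 5 5 4 0 4], max=5
Drop 5: L rot2 at col 0 lands with bottom-row=4; cleared 0 line(s) (total 0); column heights now [6 6 6 5 4 0 4], max=6
Test piece O rot0 at col 0 (width 2): heights before test = [6 6 6 5 4 0 4]; fits = False

Answer: no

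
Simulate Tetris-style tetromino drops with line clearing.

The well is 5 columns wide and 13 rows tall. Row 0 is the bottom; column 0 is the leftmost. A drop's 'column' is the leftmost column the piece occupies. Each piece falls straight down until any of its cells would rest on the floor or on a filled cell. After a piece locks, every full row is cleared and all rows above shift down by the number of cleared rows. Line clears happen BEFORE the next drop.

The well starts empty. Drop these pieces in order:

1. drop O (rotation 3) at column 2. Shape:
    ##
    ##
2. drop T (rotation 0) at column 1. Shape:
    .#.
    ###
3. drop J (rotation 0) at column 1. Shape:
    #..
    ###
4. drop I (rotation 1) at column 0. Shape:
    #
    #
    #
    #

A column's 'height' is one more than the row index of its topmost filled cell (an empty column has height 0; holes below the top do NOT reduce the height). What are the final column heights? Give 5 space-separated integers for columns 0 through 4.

Answer: 4 6 5 5 0

Derivation:
Drop 1: O rot3 at col 2 lands with bottom-row=0; cleared 0 line(s) (total 0); column heights now [0 0 2 2 0], max=2
Drop 2: T rot0 at col 1 lands with bottom-row=2; cleared 0 line(s) (total 0); column heights now [0 3 4 3 0], max=4
Drop 3: J rot0 at col 1 lands with bottom-row=4; cleared 0 line(s) (total 0); column heights now [0 6 5 5 0], max=6
Drop 4: I rot1 at col 0 lands with bottom-row=0; cleared 0 line(s) (total 0); column heights now [4 6 5 5 0], max=6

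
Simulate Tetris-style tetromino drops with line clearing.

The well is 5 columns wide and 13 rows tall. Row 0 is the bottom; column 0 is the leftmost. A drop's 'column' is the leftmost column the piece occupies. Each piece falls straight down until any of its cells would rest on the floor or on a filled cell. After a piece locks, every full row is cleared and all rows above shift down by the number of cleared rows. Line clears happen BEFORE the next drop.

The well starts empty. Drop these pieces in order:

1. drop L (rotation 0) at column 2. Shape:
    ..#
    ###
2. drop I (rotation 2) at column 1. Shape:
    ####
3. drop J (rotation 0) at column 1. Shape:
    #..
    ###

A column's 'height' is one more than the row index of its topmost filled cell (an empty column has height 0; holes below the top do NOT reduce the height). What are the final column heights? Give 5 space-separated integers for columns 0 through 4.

Answer: 0 5 4 4 3

Derivation:
Drop 1: L rot0 at col 2 lands with bottom-row=0; cleared 0 line(s) (total 0); column heights now [0 0 1 1 2], max=2
Drop 2: I rot2 at col 1 lands with bottom-row=2; cleared 0 line(s) (total 0); column heights now [0 3 3 3 3], max=3
Drop 3: J rot0 at col 1 lands with bottom-row=3; cleared 0 line(s) (total 0); column heights now [0 5 4 4 3], max=5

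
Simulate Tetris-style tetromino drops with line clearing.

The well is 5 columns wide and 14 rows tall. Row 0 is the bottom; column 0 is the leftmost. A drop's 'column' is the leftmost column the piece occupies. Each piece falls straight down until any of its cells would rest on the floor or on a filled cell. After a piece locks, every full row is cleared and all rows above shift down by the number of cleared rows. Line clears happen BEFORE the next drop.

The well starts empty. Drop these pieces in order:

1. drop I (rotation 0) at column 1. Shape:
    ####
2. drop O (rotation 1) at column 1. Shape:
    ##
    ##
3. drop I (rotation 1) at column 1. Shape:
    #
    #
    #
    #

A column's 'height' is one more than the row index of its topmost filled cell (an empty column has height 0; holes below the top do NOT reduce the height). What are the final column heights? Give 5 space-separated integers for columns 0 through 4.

Drop 1: I rot0 at col 1 lands with bottom-row=0; cleared 0 line(s) (total 0); column heights now [0 1 1 1 1], max=1
Drop 2: O rot1 at col 1 lands with bottom-row=1; cleared 0 line(s) (total 0); column heights now [0 3 3 1 1], max=3
Drop 3: I rot1 at col 1 lands with bottom-row=3; cleared 0 line(s) (total 0); column heights now [0 7 3 1 1], max=7

Answer: 0 7 3 1 1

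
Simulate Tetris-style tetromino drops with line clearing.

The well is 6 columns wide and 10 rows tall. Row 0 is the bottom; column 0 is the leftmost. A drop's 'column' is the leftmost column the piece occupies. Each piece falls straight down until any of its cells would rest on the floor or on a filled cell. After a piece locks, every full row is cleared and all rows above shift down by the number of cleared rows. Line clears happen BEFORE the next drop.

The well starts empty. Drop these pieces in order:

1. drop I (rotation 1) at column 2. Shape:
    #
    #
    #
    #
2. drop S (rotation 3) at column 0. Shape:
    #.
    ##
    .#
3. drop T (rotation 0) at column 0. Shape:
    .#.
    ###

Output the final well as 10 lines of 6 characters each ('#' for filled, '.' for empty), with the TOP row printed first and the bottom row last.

Drop 1: I rot1 at col 2 lands with bottom-row=0; cleared 0 line(s) (total 0); column heights now [0 0 4 0 0 0], max=4
Drop 2: S rot3 at col 0 lands with bottom-row=0; cleared 0 line(s) (total 0); column heights now [3 2 4 0 0 0], max=4
Drop 3: T rot0 at col 0 lands with bottom-row=4; cleared 0 line(s) (total 0); column heights now [5 6 5 0 0 0], max=6

Answer: ......
......
......
......
.#....
###...
..#...
#.#...
###...
.##...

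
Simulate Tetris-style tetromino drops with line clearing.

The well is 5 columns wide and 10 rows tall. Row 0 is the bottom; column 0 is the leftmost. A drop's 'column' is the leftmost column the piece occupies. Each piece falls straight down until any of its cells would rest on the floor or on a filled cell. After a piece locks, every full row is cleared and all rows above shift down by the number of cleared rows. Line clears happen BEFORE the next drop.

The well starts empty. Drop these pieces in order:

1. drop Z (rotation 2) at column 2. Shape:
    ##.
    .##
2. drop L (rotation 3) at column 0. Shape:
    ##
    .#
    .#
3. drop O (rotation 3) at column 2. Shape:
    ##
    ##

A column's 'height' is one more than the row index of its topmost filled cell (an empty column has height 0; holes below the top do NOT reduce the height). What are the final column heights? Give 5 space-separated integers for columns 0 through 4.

Answer: 3 3 4 4 1

Derivation:
Drop 1: Z rot2 at col 2 lands with bottom-row=0; cleared 0 line(s) (total 0); column heights now [0 0 2 2 1], max=2
Drop 2: L rot3 at col 0 lands with bottom-row=0; cleared 0 line(s) (total 0); column heights now [3 3 2 2 1], max=3
Drop 3: O rot3 at col 2 lands with bottom-row=2; cleared 0 line(s) (total 0); column heights now [3 3 4 4 1], max=4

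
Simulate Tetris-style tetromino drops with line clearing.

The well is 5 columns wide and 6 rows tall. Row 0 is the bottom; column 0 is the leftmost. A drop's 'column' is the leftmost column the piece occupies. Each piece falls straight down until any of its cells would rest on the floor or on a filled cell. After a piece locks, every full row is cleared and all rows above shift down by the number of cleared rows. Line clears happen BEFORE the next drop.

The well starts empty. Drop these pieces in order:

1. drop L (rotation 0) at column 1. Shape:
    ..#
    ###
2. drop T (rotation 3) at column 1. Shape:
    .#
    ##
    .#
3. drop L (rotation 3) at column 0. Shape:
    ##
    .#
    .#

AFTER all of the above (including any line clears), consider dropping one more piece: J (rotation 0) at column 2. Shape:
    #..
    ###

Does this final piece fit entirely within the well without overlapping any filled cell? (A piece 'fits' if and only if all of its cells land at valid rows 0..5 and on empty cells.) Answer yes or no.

Drop 1: L rot0 at col 1 lands with bottom-row=0; cleared 0 line(s) (total 0); column heights now [0 1 1 2 0], max=2
Drop 2: T rot3 at col 1 lands with bottom-row=1; cleared 0 line(s) (total 0); column heights now [0 3 4 2 0], max=4
Drop 3: L rot3 at col 0 lands with bottom-row=3; cleared 0 line(s) (total 0); column heights now [6 6 4 2 0], max=6
Test piece J rot0 at col 2 (width 3): heights before test = [6 6 4 2 0]; fits = True

Answer: yes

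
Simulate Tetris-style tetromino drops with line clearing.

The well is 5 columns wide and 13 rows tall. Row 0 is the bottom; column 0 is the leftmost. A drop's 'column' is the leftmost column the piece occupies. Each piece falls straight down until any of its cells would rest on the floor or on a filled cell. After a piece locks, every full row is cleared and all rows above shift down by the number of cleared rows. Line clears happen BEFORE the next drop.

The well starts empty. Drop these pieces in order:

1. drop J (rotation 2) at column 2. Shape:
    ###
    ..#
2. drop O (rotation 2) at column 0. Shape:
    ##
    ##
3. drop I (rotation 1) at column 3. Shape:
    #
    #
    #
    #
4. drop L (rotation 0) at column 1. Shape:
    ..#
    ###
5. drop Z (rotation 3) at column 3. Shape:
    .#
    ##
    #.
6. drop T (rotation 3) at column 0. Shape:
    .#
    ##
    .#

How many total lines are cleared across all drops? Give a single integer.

Answer: 1

Derivation:
Drop 1: J rot2 at col 2 lands with bottom-row=0; cleared 0 line(s) (total 0); column heights now [0 0 2 2 2], max=2
Drop 2: O rot2 at col 0 lands with bottom-row=0; cleared 1 line(s) (total 1); column heights now [1 1 0 0 1], max=1
Drop 3: I rot1 at col 3 lands with bottom-row=0; cleared 0 line(s) (total 1); column heights now [1 1 0 4 1], max=4
Drop 4: L rot0 at col 1 lands with bottom-row=4; cleared 0 line(s) (total 1); column heights now [1 5 5 6 1], max=6
Drop 5: Z rot3 at col 3 lands with bottom-row=6; cleared 0 line(s) (total 1); column heights now [1 5 5 8 9], max=9
Drop 6: T rot3 at col 0 lands with bottom-row=5; cleared 0 line(s) (total 1); column heights now [7 8 5 8 9], max=9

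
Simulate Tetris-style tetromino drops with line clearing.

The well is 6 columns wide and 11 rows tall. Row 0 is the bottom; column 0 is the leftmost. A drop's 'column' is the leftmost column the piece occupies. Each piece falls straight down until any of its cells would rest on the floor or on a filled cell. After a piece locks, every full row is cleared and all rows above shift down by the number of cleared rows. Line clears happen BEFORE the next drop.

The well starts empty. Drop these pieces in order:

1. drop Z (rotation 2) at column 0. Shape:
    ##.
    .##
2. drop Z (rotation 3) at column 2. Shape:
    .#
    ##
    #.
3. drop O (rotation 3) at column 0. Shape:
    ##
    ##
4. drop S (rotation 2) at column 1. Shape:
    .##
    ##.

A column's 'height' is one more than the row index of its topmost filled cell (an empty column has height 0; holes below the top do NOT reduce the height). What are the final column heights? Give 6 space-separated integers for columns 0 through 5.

Drop 1: Z rot2 at col 0 lands with bottom-row=0; cleared 0 line(s) (total 0); column heights now [2 2 1 0 0 0], max=2
Drop 2: Z rot3 at col 2 lands with bottom-row=1; cleared 0 line(s) (total 0); column heights now [2 2 3 4 0 0], max=4
Drop 3: O rot3 at col 0 lands with bottom-row=2; cleared 0 line(s) (total 0); column heights now [4 4 3 4 0 0], max=4
Drop 4: S rot2 at col 1 lands with bottom-row=4; cleared 0 line(s) (total 0); column heights now [4 5 6 6 0 0], max=6

Answer: 4 5 6 6 0 0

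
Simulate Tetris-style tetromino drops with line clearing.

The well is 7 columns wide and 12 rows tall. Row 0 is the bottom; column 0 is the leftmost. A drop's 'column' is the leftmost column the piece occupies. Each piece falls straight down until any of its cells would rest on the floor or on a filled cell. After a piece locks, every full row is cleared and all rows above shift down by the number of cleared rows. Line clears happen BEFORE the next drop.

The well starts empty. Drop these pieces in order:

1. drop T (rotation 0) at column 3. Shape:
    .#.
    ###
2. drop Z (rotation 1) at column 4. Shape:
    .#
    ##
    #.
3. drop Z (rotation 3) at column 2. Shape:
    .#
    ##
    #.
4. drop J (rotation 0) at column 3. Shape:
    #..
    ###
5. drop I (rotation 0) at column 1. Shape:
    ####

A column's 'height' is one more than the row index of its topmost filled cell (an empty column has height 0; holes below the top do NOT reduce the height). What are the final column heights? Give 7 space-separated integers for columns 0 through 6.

Answer: 0 8 8 8 8 6 0

Derivation:
Drop 1: T rot0 at col 3 lands with bottom-row=0; cleared 0 line(s) (total 0); column heights now [0 0 0 1 2 1 0], max=2
Drop 2: Z rot1 at col 4 lands with bottom-row=2; cleared 0 line(s) (total 0); column heights now [0 0 0 1 4 5 0], max=5
Drop 3: Z rot3 at col 2 lands with bottom-row=0; cleared 0 line(s) (total 0); column heights now [0 0 2 3 4 5 0], max=5
Drop 4: J rot0 at col 3 lands with bottom-row=5; cleared 0 line(s) (total 0); column heights now [0 0 2 7 6 6 0], max=7
Drop 5: I rot0 at col 1 lands with bottom-row=7; cleared 0 line(s) (total 0); column heights now [0 8 8 8 8 6 0], max=8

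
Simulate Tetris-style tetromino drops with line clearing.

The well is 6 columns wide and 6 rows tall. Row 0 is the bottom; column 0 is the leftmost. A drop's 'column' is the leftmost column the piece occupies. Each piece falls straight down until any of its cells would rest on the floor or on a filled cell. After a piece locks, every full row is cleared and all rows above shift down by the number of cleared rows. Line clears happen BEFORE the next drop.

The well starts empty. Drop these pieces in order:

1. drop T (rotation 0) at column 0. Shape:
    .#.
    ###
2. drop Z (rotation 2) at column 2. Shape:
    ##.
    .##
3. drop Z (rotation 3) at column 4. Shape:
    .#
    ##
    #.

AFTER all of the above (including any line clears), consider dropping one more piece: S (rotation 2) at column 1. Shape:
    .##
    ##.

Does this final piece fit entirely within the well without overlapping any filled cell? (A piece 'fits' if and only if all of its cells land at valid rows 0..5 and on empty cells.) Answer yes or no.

Drop 1: T rot0 at col 0 lands with bottom-row=0; cleared 0 line(s) (total 0); column heights now [1 2 1 0 0 0], max=2
Drop 2: Z rot2 at col 2 lands with bottom-row=0; cleared 0 line(s) (total 0); column heights now [1 2 2 2 1 0], max=2
Drop 3: Z rot3 at col 4 lands with bottom-row=1; cleared 0 line(s) (total 0); column heights now [1 2 2 2 3 4], max=4
Test piece S rot2 at col 1 (width 3): heights before test = [1 2 2 2 3 4]; fits = True

Answer: yes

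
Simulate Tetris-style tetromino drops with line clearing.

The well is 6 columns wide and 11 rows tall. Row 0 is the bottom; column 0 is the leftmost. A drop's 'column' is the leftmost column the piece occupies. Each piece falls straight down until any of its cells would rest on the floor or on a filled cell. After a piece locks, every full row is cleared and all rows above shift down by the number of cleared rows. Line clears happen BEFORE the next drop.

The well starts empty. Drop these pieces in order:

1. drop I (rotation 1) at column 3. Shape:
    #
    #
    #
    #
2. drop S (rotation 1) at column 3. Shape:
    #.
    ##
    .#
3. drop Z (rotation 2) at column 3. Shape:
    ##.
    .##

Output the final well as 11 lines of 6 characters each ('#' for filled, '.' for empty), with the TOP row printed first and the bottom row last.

Drop 1: I rot1 at col 3 lands with bottom-row=0; cleared 0 line(s) (total 0); column heights now [0 0 0 4 0 0], max=4
Drop 2: S rot1 at col 3 lands with bottom-row=3; cleared 0 line(s) (total 0); column heights now [0 0 0 6 5 0], max=6
Drop 3: Z rot2 at col 3 lands with bottom-row=5; cleared 0 line(s) (total 0); column heights now [0 0 0 7 7 6], max=7

Answer: ......
......
......
......
...##.
...###
...##.
...##.
...#..
...#..
...#..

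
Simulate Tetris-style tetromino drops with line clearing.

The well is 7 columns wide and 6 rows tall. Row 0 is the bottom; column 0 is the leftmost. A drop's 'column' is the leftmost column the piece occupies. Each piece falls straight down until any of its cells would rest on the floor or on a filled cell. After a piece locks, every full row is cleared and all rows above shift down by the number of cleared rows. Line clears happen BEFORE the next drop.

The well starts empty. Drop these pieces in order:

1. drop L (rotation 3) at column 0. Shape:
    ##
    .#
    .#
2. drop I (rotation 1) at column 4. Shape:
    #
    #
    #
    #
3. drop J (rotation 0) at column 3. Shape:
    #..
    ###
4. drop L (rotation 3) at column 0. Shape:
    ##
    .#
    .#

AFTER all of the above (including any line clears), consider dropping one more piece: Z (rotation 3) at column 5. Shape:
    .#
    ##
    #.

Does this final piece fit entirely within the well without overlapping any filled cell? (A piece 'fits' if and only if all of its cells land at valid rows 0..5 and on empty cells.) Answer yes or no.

Answer: no

Derivation:
Drop 1: L rot3 at col 0 lands with bottom-row=0; cleared 0 line(s) (total 0); column heights now [3 3 0 0 0 0 0], max=3
Drop 2: I rot1 at col 4 lands with bottom-row=0; cleared 0 line(s) (total 0); column heights now [3 3 0 0 4 0 0], max=4
Drop 3: J rot0 at col 3 lands with bottom-row=4; cleared 0 line(s) (total 0); column heights now [3 3 0 6 5 5 0], max=6
Drop 4: L rot3 at col 0 lands with bottom-row=3; cleared 0 line(s) (total 0); column heights now [6 6 0 6 5 5 0], max=6
Test piece Z rot3 at col 5 (width 2): heights before test = [6 6 0 6 5 5 0]; fits = False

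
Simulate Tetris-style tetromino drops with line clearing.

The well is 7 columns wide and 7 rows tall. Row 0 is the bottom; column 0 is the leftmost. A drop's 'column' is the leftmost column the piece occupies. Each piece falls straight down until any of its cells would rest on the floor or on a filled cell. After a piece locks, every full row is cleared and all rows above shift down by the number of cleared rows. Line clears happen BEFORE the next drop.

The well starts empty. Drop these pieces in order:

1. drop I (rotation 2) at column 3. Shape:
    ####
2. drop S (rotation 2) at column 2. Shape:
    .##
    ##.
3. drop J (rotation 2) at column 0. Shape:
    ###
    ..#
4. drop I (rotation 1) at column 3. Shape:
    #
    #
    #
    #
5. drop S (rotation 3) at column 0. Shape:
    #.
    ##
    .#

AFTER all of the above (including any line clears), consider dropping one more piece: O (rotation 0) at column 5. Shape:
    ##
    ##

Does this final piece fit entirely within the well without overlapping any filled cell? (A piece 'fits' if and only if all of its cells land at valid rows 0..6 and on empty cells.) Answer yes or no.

Answer: yes

Derivation:
Drop 1: I rot2 at col 3 lands with bottom-row=0; cleared 0 line(s) (total 0); column heights now [0 0 0 1 1 1 1], max=1
Drop 2: S rot2 at col 2 lands with bottom-row=1; cleared 0 line(s) (total 0); column heights now [0 0 2 3 3 1 1], max=3
Drop 3: J rot2 at col 0 lands with bottom-row=2; cleared 0 line(s) (total 0); column heights now [4 4 4 3 3 1 1], max=4
Drop 4: I rot1 at col 3 lands with bottom-row=3; cleared 0 line(s) (total 0); column heights now [4 4 4 7 3 1 1], max=7
Drop 5: S rot3 at col 0 lands with bottom-row=4; cleared 0 line(s) (total 0); column heights now [7 6 4 7 3 1 1], max=7
Test piece O rot0 at col 5 (width 2): heights before test = [7 6 4 7 3 1 1]; fits = True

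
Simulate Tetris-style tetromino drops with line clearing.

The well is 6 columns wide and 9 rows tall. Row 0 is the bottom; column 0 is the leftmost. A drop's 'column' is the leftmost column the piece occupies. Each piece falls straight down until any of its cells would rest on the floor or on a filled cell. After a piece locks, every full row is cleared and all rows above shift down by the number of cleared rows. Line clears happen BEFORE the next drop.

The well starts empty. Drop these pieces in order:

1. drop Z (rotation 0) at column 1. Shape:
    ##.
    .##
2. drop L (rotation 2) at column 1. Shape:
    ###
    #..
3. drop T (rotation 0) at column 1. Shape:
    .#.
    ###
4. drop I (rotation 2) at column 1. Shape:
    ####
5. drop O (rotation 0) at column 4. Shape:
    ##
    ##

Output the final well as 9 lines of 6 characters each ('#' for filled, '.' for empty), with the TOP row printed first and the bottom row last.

Drop 1: Z rot0 at col 1 lands with bottom-row=0; cleared 0 line(s) (total 0); column heights now [0 2 2 1 0 0], max=2
Drop 2: L rot2 at col 1 lands with bottom-row=2; cleared 0 line(s) (total 0); column heights now [0 4 4 4 0 0], max=4
Drop 3: T rot0 at col 1 lands with bottom-row=4; cleared 0 line(s) (total 0); column heights now [0 5 6 5 0 0], max=6
Drop 4: I rot2 at col 1 lands with bottom-row=6; cleared 0 line(s) (total 0); column heights now [0 7 7 7 7 0], max=7
Drop 5: O rot0 at col 4 lands with bottom-row=7; cleared 0 line(s) (total 0); column heights now [0 7 7 7 9 9], max=9

Answer: ....##
....##
.####.
..#...
.###..
.###..
.#....
.##...
..##..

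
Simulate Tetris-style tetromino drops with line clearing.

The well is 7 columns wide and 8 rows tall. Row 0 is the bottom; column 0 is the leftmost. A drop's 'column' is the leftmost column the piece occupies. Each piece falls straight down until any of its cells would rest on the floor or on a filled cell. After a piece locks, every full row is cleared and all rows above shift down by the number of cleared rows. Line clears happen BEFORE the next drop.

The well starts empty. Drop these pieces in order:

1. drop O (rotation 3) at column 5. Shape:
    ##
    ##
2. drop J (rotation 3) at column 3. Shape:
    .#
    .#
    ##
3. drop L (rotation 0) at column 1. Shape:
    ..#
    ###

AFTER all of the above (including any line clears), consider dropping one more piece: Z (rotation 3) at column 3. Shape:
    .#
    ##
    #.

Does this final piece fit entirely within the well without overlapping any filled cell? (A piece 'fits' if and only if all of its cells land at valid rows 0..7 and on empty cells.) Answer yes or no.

Drop 1: O rot3 at col 5 lands with bottom-row=0; cleared 0 line(s) (total 0); column heights now [0 0 0 0 0 2 2], max=2
Drop 2: J rot3 at col 3 lands with bottom-row=0; cleared 0 line(s) (total 0); column heights now [0 0 0 1 3 2 2], max=3
Drop 3: L rot0 at col 1 lands with bottom-row=1; cleared 0 line(s) (total 0); column heights now [0 2 2 3 3 2 2], max=3
Test piece Z rot3 at col 3 (width 2): heights before test = [0 2 2 3 3 2 2]; fits = True

Answer: yes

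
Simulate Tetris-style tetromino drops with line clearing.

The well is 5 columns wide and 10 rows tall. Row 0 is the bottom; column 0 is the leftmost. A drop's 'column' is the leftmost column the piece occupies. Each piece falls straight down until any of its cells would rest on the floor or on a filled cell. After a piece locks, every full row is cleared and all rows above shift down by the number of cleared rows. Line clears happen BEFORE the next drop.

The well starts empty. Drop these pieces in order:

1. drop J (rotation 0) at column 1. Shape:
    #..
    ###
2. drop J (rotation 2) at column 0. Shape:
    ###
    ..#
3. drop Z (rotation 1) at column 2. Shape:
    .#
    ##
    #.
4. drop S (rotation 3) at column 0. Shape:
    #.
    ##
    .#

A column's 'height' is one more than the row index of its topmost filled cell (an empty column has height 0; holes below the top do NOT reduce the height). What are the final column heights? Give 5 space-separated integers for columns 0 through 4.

Answer: 6 5 5 6 0

Derivation:
Drop 1: J rot0 at col 1 lands with bottom-row=0; cleared 0 line(s) (total 0); column heights now [0 2 1 1 0], max=2
Drop 2: J rot2 at col 0 lands with bottom-row=1; cleared 0 line(s) (total 0); column heights now [3 3 3 1 0], max=3
Drop 3: Z rot1 at col 2 lands with bottom-row=3; cleared 0 line(s) (total 0); column heights now [3 3 5 6 0], max=6
Drop 4: S rot3 at col 0 lands with bottom-row=3; cleared 0 line(s) (total 0); column heights now [6 5 5 6 0], max=6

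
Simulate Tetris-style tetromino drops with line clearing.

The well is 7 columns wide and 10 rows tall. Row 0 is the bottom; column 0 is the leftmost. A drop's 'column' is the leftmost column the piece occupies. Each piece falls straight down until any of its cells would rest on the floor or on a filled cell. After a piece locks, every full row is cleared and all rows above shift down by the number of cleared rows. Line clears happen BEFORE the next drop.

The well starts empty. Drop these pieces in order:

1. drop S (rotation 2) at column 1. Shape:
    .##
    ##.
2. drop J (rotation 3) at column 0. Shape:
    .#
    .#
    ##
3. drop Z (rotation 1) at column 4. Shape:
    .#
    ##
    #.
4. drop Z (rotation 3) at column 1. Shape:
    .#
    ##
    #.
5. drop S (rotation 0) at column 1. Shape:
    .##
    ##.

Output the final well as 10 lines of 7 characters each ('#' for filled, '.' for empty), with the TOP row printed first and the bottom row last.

Drop 1: S rot2 at col 1 lands with bottom-row=0; cleared 0 line(s) (total 0); column heights now [0 1 2 2 0 0 0], max=2
Drop 2: J rot3 at col 0 lands with bottom-row=1; cleared 0 line(s) (total 0); column heights now [2 4 2 2 0 0 0], max=4
Drop 3: Z rot1 at col 4 lands with bottom-row=0; cleared 0 line(s) (total 0); column heights now [2 4 2 2 2 3 0], max=4
Drop 4: Z rot3 at col 1 lands with bottom-row=4; cleared 0 line(s) (total 0); column heights now [2 6 7 2 2 3 0], max=7
Drop 5: S rot0 at col 1 lands with bottom-row=7; cleared 0 line(s) (total 0); column heights now [2 8 9 9 2 3 0], max=9

Answer: .......
..##...
.##....
..#....
.##....
.#.....
.#.....
.#...#.
######.
.##.#..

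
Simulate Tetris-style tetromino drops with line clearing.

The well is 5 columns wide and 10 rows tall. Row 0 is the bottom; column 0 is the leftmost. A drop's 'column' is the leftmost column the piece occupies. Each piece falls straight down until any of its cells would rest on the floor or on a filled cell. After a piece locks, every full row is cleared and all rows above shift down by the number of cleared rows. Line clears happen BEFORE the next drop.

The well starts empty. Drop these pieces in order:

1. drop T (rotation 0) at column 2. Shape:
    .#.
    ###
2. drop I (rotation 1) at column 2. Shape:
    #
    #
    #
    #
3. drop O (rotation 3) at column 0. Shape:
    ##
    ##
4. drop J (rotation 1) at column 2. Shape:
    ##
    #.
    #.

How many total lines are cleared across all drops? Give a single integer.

Drop 1: T rot0 at col 2 lands with bottom-row=0; cleared 0 line(s) (total 0); column heights now [0 0 1 2 1], max=2
Drop 2: I rot1 at col 2 lands with bottom-row=1; cleared 0 line(s) (total 0); column heights now [0 0 5 2 1], max=5
Drop 3: O rot3 at col 0 lands with bottom-row=0; cleared 1 line(s) (total 1); column heights now [1 1 4 1 0], max=4
Drop 4: J rot1 at col 2 lands with bottom-row=4; cleared 0 line(s) (total 1); column heights now [1 1 7 7 0], max=7

Answer: 1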